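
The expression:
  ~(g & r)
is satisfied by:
  {g: False, r: False}
  {r: True, g: False}
  {g: True, r: False}


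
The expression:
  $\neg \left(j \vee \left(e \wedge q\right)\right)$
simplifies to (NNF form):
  $\neg j \wedge \left(\neg e \vee \neg q\right)$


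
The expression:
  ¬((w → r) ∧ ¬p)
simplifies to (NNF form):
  p ∨ (w ∧ ¬r)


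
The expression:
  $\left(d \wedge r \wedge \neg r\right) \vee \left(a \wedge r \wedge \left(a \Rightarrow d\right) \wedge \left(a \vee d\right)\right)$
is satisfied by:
  {r: True, a: True, d: True}


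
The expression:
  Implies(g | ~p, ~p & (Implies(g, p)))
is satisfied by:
  {g: False}


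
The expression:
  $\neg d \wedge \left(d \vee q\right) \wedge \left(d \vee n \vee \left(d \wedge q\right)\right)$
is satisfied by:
  {q: True, n: True, d: False}


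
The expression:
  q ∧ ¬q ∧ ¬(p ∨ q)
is never true.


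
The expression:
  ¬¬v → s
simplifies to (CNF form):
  s ∨ ¬v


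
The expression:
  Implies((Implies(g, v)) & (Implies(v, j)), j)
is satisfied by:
  {g: True, v: True, j: True}
  {g: True, v: True, j: False}
  {g: True, j: True, v: False}
  {g: True, j: False, v: False}
  {v: True, j: True, g: False}
  {v: True, j: False, g: False}
  {j: True, v: False, g: False}


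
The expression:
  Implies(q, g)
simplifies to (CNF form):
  g | ~q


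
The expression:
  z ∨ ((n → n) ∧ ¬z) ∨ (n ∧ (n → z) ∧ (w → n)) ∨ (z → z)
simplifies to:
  True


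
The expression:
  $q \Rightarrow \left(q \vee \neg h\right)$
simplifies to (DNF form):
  $\text{True}$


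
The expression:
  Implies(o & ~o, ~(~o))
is always true.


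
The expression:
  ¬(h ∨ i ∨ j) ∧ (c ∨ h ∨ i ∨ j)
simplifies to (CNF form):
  c ∧ ¬h ∧ ¬i ∧ ¬j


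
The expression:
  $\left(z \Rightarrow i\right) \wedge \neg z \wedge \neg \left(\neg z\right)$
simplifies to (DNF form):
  $\text{False}$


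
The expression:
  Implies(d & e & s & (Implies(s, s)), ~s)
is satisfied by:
  {s: False, e: False, d: False}
  {d: True, s: False, e: False}
  {e: True, s: False, d: False}
  {d: True, e: True, s: False}
  {s: True, d: False, e: False}
  {d: True, s: True, e: False}
  {e: True, s: True, d: False}


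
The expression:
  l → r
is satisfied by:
  {r: True, l: False}
  {l: False, r: False}
  {l: True, r: True}


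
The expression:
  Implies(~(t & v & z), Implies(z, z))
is always true.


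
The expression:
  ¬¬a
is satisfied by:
  {a: True}


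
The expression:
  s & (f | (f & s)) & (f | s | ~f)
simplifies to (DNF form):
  f & s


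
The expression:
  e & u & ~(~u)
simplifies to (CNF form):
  e & u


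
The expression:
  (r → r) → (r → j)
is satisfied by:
  {j: True, r: False}
  {r: False, j: False}
  {r: True, j: True}


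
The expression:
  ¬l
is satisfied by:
  {l: False}


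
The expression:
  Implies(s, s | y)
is always true.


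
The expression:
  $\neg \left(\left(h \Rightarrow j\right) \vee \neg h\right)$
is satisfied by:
  {h: True, j: False}


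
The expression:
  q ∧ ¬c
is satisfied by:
  {q: True, c: False}


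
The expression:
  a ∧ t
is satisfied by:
  {t: True, a: True}


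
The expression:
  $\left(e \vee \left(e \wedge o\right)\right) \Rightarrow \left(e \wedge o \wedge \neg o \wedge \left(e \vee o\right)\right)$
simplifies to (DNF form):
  $\neg e$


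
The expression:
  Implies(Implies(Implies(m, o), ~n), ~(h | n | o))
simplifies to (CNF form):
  (n | ~h) & (n | ~n) & (n | ~o) & (n | o | ~h) & (n | o | ~n) & (n | o | ~o) & (n | ~h | ~m) & (n | ~m | ~n) & (n | ~m | ~o) & (o | ~h | ~m) & (o | ~m | ~n) & (o | ~m | ~o)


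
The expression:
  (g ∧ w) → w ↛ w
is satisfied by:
  {w: False, g: False}
  {g: True, w: False}
  {w: True, g: False}


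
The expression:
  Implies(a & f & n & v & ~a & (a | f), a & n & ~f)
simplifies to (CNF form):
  True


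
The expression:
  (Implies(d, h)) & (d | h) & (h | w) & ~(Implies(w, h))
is never true.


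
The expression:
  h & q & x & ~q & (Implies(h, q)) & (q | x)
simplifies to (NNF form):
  False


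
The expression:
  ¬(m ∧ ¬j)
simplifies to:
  j ∨ ¬m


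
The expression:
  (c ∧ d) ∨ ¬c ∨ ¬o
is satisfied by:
  {d: True, c: False, o: False}
  {c: False, o: False, d: False}
  {d: True, o: True, c: False}
  {o: True, c: False, d: False}
  {d: True, c: True, o: False}
  {c: True, d: False, o: False}
  {d: True, o: True, c: True}


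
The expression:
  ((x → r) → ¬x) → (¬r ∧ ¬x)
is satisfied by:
  {x: False, r: False}
  {r: True, x: True}


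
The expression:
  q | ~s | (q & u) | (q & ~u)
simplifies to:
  q | ~s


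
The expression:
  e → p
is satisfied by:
  {p: True, e: False}
  {e: False, p: False}
  {e: True, p: True}


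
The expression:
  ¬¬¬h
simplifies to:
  ¬h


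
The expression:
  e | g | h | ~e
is always true.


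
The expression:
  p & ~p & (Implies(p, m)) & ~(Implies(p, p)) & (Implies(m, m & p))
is never true.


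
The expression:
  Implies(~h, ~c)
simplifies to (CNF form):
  h | ~c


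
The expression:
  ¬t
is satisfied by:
  {t: False}


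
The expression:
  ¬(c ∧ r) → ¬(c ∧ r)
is always true.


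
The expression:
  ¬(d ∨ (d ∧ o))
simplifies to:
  ¬d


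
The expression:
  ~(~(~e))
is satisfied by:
  {e: False}


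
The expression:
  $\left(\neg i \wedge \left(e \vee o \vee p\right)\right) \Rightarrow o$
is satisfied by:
  {i: True, o: True, e: False, p: False}
  {i: True, o: True, p: True, e: False}
  {i: True, o: True, e: True, p: False}
  {i: True, o: True, p: True, e: True}
  {i: True, e: False, p: False, o: False}
  {i: True, p: True, e: False, o: False}
  {i: True, e: True, p: False, o: False}
  {i: True, p: True, e: True, o: False}
  {o: True, e: False, p: False, i: False}
  {p: True, o: True, e: False, i: False}
  {o: True, e: True, p: False, i: False}
  {p: True, o: True, e: True, i: False}
  {o: False, e: False, p: False, i: False}


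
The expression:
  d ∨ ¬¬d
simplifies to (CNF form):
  d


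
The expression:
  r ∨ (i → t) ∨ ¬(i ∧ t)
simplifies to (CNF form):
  True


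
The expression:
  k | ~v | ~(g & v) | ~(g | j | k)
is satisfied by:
  {k: True, g: False, v: False}
  {g: False, v: False, k: False}
  {k: True, v: True, g: False}
  {v: True, g: False, k: False}
  {k: True, g: True, v: False}
  {g: True, k: False, v: False}
  {k: True, v: True, g: True}


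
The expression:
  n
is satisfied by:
  {n: True}


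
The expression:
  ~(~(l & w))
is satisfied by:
  {w: True, l: True}


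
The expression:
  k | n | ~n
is always true.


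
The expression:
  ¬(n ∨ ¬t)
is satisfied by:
  {t: True, n: False}


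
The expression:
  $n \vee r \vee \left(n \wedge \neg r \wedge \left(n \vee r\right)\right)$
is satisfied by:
  {r: True, n: True}
  {r: True, n: False}
  {n: True, r: False}


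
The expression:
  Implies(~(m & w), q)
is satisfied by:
  {q: True, m: True, w: True}
  {q: True, m: True, w: False}
  {q: True, w: True, m: False}
  {q: True, w: False, m: False}
  {m: True, w: True, q: False}


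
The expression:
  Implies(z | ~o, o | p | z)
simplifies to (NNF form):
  o | p | z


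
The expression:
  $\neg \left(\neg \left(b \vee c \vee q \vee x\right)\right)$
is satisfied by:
  {b: True, q: True, c: True, x: True}
  {b: True, q: True, c: True, x: False}
  {b: True, q: True, x: True, c: False}
  {b: True, q: True, x: False, c: False}
  {b: True, c: True, x: True, q: False}
  {b: True, c: True, x: False, q: False}
  {b: True, c: False, x: True, q: False}
  {b: True, c: False, x: False, q: False}
  {q: True, c: True, x: True, b: False}
  {q: True, c: True, x: False, b: False}
  {q: True, x: True, c: False, b: False}
  {q: True, x: False, c: False, b: False}
  {c: True, x: True, q: False, b: False}
  {c: True, q: False, x: False, b: False}
  {x: True, q: False, c: False, b: False}


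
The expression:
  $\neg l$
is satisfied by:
  {l: False}


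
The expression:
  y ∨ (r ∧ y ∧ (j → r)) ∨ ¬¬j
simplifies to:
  j ∨ y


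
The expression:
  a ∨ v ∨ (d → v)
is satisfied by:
  {a: True, v: True, d: False}
  {a: True, v: False, d: False}
  {v: True, a: False, d: False}
  {a: False, v: False, d: False}
  {a: True, d: True, v: True}
  {a: True, d: True, v: False}
  {d: True, v: True, a: False}


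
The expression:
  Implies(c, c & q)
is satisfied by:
  {q: True, c: False}
  {c: False, q: False}
  {c: True, q: True}


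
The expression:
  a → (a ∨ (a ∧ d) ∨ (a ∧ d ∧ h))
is always true.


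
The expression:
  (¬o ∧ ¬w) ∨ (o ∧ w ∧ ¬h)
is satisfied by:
  {h: False, w: False, o: False}
  {h: True, w: False, o: False}
  {o: True, w: True, h: False}


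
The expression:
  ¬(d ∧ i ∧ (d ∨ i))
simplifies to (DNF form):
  ¬d ∨ ¬i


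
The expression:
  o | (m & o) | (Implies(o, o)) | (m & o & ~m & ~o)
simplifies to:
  True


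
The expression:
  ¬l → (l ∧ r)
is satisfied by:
  {l: True}


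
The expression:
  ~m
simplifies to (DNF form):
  ~m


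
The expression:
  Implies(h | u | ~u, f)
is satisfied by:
  {f: True}


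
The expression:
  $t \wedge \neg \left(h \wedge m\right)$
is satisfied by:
  {t: True, h: False, m: False}
  {t: True, m: True, h: False}
  {t: True, h: True, m: False}


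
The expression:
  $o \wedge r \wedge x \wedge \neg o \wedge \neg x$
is never true.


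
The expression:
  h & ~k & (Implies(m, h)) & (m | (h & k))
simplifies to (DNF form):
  h & m & ~k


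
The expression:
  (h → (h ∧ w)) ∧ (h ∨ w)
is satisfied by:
  {w: True}


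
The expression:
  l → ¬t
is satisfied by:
  {l: False, t: False}
  {t: True, l: False}
  {l: True, t: False}


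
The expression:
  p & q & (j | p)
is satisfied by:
  {p: True, q: True}


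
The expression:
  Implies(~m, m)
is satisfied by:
  {m: True}


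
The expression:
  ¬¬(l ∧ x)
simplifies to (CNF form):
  l ∧ x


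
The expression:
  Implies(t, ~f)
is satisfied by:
  {t: False, f: False}
  {f: True, t: False}
  {t: True, f: False}


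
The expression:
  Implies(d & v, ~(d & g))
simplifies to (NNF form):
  ~d | ~g | ~v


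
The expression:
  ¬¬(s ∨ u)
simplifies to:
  s ∨ u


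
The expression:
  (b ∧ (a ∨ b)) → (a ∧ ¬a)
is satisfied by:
  {b: False}


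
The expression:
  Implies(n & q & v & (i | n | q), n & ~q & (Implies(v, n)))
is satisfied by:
  {v: False, q: False, n: False}
  {n: True, v: False, q: False}
  {q: True, v: False, n: False}
  {n: True, q: True, v: False}
  {v: True, n: False, q: False}
  {n: True, v: True, q: False}
  {q: True, v: True, n: False}


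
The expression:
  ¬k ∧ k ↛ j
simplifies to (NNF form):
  False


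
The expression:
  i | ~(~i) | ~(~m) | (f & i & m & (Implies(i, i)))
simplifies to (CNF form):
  i | m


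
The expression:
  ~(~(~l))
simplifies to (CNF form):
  ~l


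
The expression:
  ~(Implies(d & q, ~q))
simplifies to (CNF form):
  d & q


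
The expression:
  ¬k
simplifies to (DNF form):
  ¬k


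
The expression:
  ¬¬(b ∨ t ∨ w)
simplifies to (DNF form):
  b ∨ t ∨ w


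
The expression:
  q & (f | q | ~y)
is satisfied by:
  {q: True}


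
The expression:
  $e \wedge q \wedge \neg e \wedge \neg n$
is never true.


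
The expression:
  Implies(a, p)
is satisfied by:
  {p: True, a: False}
  {a: False, p: False}
  {a: True, p: True}


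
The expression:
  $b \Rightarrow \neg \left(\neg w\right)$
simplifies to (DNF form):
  $w \vee \neg b$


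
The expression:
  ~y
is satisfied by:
  {y: False}


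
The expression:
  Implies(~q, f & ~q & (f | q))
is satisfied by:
  {q: True, f: True}
  {q: True, f: False}
  {f: True, q: False}


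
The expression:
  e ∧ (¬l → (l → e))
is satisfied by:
  {e: True}


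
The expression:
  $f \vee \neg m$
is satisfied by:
  {f: True, m: False}
  {m: False, f: False}
  {m: True, f: True}


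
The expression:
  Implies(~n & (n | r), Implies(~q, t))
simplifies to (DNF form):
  n | q | t | ~r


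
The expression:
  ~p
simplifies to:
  ~p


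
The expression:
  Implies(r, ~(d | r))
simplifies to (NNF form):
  ~r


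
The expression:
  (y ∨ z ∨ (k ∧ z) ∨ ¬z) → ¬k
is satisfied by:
  {k: False}


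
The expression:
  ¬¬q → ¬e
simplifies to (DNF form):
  ¬e ∨ ¬q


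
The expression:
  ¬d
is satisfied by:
  {d: False}


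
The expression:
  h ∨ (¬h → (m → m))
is always true.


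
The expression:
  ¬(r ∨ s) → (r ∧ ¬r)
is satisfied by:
  {r: True, s: True}
  {r: True, s: False}
  {s: True, r: False}


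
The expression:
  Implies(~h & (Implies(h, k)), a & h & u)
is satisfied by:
  {h: True}


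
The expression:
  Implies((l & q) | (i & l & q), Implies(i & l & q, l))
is always true.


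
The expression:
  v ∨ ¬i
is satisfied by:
  {v: True, i: False}
  {i: False, v: False}
  {i: True, v: True}


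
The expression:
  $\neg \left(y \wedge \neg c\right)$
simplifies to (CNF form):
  $c \vee \neg y$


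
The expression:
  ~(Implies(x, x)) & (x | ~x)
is never true.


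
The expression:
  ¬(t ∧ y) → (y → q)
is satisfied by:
  {t: True, q: True, y: False}
  {t: True, q: False, y: False}
  {q: True, t: False, y: False}
  {t: False, q: False, y: False}
  {t: True, y: True, q: True}
  {t: True, y: True, q: False}
  {y: True, q: True, t: False}


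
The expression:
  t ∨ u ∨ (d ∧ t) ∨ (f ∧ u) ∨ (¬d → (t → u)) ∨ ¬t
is always true.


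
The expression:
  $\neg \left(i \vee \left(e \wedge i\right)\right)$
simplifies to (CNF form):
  $\neg i$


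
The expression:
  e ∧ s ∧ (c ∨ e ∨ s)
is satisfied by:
  {e: True, s: True}


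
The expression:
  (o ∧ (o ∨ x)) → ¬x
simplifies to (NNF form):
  ¬o ∨ ¬x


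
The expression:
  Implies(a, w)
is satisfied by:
  {w: True, a: False}
  {a: False, w: False}
  {a: True, w: True}


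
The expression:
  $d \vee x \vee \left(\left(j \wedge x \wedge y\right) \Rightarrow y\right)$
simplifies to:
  $\text{True}$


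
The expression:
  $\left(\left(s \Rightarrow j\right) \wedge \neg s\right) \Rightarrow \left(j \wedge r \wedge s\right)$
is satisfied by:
  {s: True}


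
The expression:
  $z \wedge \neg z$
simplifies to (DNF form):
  $\text{False}$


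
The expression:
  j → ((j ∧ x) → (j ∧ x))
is always true.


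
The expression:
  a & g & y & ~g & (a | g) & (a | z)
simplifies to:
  False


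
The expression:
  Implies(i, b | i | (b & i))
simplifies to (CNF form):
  True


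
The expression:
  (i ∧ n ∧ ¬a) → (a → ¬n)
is always true.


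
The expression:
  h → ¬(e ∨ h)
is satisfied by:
  {h: False}


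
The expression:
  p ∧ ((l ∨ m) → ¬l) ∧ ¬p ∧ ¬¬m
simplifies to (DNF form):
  False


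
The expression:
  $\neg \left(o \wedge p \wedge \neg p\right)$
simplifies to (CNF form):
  $\text{True}$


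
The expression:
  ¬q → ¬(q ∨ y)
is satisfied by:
  {q: True, y: False}
  {y: False, q: False}
  {y: True, q: True}


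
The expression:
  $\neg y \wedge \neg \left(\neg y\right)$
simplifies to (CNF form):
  $\text{False}$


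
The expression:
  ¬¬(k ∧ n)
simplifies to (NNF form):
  k ∧ n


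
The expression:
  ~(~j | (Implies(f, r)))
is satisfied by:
  {j: True, f: True, r: False}


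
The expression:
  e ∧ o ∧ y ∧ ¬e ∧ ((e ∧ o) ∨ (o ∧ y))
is never true.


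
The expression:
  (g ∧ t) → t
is always true.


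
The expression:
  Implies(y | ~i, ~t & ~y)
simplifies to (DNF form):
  (i & ~y) | (~t & ~y)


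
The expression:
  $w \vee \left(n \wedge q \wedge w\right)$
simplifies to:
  $w$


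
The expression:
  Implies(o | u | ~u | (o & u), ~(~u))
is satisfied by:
  {u: True}


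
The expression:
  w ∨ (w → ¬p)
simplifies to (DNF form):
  True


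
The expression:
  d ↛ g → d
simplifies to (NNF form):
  True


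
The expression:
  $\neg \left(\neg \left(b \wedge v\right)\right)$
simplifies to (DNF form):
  $b \wedge v$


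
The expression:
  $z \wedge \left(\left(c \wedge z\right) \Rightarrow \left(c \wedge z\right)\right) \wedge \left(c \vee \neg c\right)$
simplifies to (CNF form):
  $z$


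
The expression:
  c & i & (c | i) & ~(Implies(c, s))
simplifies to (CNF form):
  c & i & ~s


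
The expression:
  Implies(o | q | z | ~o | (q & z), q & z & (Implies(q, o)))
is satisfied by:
  {z: True, o: True, q: True}


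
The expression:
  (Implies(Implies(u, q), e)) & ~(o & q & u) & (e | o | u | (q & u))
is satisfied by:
  {e: True, o: False, q: False, u: False}
  {e: True, u: True, o: False, q: False}
  {e: True, q: True, o: False, u: False}
  {e: True, u: True, q: True, o: False}
  {e: True, o: True, q: False, u: False}
  {e: True, u: True, o: True, q: False}
  {e: True, q: True, o: True, u: False}
  {u: True, o: False, q: False, e: False}
  {u: True, o: True, q: False, e: False}


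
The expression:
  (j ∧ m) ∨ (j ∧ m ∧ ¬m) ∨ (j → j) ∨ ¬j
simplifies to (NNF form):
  True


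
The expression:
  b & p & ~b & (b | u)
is never true.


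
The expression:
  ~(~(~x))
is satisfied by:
  {x: False}


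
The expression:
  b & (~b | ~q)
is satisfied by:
  {b: True, q: False}


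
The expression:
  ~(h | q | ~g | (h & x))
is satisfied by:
  {g: True, q: False, h: False}


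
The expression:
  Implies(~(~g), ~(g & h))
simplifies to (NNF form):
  ~g | ~h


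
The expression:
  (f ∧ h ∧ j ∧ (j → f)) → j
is always true.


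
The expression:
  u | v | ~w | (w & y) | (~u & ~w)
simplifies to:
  u | v | y | ~w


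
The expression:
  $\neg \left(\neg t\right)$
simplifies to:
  $t$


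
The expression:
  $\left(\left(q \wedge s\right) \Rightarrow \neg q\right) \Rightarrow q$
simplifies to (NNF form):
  $q$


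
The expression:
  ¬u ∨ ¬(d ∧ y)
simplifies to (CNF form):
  ¬d ∨ ¬u ∨ ¬y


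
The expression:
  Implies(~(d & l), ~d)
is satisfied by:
  {l: True, d: False}
  {d: False, l: False}
  {d: True, l: True}


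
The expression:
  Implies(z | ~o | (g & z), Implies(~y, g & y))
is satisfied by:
  {y: True, o: True, z: False}
  {y: True, o: False, z: False}
  {y: True, z: True, o: True}
  {y: True, z: True, o: False}
  {o: True, z: False, y: False}


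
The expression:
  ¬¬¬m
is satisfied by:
  {m: False}


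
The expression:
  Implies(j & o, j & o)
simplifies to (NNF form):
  True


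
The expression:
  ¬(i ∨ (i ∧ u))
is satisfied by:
  {i: False}


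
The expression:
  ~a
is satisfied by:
  {a: False}


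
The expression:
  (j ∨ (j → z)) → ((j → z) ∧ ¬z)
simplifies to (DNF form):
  ¬j ∧ ¬z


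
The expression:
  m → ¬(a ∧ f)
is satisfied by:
  {m: False, a: False, f: False}
  {f: True, m: False, a: False}
  {a: True, m: False, f: False}
  {f: True, a: True, m: False}
  {m: True, f: False, a: False}
  {f: True, m: True, a: False}
  {a: True, m: True, f: False}


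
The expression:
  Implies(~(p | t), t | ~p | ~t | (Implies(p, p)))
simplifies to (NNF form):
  True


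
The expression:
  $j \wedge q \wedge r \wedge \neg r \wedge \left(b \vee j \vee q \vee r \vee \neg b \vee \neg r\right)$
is never true.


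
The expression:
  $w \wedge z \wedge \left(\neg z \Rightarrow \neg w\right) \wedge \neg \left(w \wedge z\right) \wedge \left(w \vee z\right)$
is never true.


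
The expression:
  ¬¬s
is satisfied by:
  {s: True}


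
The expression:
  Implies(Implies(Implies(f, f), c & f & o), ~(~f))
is always true.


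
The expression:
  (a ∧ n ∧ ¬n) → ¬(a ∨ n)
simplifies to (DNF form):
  True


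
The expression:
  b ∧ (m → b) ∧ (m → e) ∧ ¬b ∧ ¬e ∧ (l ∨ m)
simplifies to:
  False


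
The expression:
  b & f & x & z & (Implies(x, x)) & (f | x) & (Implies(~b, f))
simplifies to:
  b & f & x & z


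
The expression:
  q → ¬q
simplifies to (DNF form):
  ¬q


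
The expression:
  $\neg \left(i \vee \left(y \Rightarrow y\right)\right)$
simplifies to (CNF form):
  $\text{False}$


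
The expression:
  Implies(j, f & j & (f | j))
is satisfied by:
  {f: True, j: False}
  {j: False, f: False}
  {j: True, f: True}


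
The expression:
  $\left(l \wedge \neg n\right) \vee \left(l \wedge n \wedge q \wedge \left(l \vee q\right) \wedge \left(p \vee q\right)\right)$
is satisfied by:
  {q: True, l: True, n: False}
  {l: True, n: False, q: False}
  {n: True, q: True, l: True}


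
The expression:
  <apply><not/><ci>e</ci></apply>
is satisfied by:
  {e: False}


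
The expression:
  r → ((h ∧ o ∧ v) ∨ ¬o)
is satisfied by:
  {v: True, h: True, o: False, r: False}
  {v: True, h: False, o: False, r: False}
  {h: True, v: False, o: False, r: False}
  {v: False, h: False, o: False, r: False}
  {r: True, v: True, h: True, o: False}
  {r: True, v: True, h: False, o: False}
  {r: True, h: True, v: False, o: False}
  {r: True, h: False, v: False, o: False}
  {v: True, o: True, h: True, r: False}
  {v: True, o: True, h: False, r: False}
  {o: True, h: True, v: False, r: False}
  {o: True, v: False, h: False, r: False}
  {r: True, v: True, o: True, h: True}


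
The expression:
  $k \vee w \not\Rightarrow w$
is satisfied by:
  {k: True}


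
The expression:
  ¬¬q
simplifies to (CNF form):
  q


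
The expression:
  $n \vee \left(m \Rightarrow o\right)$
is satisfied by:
  {n: True, o: True, m: False}
  {n: True, m: False, o: False}
  {o: True, m: False, n: False}
  {o: False, m: False, n: False}
  {n: True, o: True, m: True}
  {n: True, m: True, o: False}
  {o: True, m: True, n: False}


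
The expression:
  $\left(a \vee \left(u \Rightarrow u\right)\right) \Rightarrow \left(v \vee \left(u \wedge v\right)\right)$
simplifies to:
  $v$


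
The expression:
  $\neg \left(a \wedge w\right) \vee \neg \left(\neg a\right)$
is always true.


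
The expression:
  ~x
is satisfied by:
  {x: False}


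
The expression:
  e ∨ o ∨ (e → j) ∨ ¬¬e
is always true.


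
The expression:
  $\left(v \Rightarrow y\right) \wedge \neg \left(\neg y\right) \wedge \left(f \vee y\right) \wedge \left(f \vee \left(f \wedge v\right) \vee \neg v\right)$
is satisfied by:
  {f: True, y: True, v: False}
  {y: True, v: False, f: False}
  {v: True, f: True, y: True}


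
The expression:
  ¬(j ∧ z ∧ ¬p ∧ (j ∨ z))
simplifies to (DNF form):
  p ∨ ¬j ∨ ¬z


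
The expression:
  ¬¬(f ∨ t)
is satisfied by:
  {t: True, f: True}
  {t: True, f: False}
  {f: True, t: False}


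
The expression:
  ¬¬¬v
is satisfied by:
  {v: False}


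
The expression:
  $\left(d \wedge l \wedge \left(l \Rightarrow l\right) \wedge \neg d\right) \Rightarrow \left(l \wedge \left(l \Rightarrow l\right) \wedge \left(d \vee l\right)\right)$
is always true.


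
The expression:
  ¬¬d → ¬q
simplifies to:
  ¬d ∨ ¬q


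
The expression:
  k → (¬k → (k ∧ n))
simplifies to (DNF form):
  True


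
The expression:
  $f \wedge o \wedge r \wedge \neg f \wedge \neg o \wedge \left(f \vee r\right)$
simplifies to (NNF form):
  $\text{False}$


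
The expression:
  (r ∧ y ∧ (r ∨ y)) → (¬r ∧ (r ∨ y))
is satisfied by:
  {y: False, r: False}
  {r: True, y: False}
  {y: True, r: False}


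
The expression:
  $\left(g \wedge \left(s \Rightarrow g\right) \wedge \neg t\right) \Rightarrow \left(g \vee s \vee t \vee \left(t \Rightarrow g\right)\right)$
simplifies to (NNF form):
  $\text{True}$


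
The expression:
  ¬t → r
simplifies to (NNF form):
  r ∨ t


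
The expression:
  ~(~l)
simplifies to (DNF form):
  l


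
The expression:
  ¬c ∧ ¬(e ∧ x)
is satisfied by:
  {e: False, c: False, x: False}
  {x: True, e: False, c: False}
  {e: True, x: False, c: False}


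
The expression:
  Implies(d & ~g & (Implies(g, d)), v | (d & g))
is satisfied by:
  {v: True, g: True, d: False}
  {v: True, g: False, d: False}
  {g: True, v: False, d: False}
  {v: False, g: False, d: False}
  {d: True, v: True, g: True}
  {d: True, v: True, g: False}
  {d: True, g: True, v: False}


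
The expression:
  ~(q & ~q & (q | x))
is always true.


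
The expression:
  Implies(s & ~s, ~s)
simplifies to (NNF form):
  True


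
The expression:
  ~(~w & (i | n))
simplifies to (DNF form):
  w | (~i & ~n)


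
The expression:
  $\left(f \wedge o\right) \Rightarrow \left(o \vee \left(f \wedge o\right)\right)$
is always true.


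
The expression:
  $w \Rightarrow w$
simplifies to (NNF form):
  $\text{True}$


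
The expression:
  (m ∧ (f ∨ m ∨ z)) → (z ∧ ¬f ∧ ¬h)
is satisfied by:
  {z: True, h: False, m: False, f: False}
  {f: False, h: False, z: False, m: False}
  {f: True, z: True, h: False, m: False}
  {f: True, h: False, z: False, m: False}
  {z: True, h: True, f: False, m: False}
  {h: True, f: False, z: False, m: False}
  {f: True, z: True, h: True, m: False}
  {f: True, h: True, z: False, m: False}
  {m: True, z: True, f: False, h: False}


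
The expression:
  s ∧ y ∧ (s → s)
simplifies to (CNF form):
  s ∧ y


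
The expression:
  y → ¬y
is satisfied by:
  {y: False}


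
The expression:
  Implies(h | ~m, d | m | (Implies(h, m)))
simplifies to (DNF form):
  d | m | ~h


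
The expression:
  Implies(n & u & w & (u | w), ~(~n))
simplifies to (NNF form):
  True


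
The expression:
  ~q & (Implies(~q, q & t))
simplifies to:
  False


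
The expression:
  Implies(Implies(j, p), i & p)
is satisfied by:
  {i: True, j: True, p: False}
  {j: True, p: False, i: False}
  {i: True, p: True, j: True}
  {i: True, p: True, j: False}


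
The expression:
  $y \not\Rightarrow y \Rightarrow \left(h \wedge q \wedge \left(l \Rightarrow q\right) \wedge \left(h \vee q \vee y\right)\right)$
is always true.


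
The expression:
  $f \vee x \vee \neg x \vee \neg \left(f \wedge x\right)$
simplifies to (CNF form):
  $\text{True}$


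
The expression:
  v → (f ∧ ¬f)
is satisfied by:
  {v: False}


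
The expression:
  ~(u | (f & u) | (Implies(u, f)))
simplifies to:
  False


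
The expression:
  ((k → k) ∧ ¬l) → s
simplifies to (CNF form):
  l ∨ s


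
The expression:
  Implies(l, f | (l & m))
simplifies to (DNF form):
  f | m | ~l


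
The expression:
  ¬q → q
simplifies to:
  q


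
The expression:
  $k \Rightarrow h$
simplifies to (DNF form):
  $h \vee \neg k$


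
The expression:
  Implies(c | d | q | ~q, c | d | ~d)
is always true.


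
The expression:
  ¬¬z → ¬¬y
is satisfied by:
  {y: True, z: False}
  {z: False, y: False}
  {z: True, y: True}


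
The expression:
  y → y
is always true.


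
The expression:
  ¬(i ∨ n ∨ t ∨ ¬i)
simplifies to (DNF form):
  False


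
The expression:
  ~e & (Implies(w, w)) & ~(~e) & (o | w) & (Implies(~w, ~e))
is never true.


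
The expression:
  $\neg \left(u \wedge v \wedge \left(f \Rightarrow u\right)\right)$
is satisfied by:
  {u: False, v: False}
  {v: True, u: False}
  {u: True, v: False}


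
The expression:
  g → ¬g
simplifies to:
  ¬g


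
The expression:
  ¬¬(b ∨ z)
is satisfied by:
  {b: True, z: True}
  {b: True, z: False}
  {z: True, b: False}


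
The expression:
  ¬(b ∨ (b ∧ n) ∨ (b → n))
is never true.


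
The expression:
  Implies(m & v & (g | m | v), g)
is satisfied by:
  {g: True, m: False, v: False}
  {m: False, v: False, g: False}
  {v: True, g: True, m: False}
  {v: True, m: False, g: False}
  {g: True, m: True, v: False}
  {m: True, g: False, v: False}
  {v: True, m: True, g: True}


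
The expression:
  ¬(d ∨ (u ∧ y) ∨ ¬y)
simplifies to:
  y ∧ ¬d ∧ ¬u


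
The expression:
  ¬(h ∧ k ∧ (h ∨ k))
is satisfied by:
  {h: False, k: False}
  {k: True, h: False}
  {h: True, k: False}


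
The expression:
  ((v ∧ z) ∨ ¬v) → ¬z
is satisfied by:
  {z: False}


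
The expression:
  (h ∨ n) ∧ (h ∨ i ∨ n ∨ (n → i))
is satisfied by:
  {n: True, h: True}
  {n: True, h: False}
  {h: True, n: False}


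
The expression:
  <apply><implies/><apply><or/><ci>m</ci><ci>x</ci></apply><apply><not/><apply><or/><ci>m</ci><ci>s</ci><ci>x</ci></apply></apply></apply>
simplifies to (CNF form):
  <apply><and/><apply><not/><ci>m</ci></apply><apply><not/><ci>x</ci></apply></apply>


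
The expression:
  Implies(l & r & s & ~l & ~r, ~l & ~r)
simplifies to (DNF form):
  True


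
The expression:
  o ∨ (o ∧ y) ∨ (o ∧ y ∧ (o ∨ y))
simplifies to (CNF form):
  o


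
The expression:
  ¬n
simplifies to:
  ¬n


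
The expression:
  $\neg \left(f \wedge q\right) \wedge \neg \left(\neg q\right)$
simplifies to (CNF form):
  $q \wedge \neg f$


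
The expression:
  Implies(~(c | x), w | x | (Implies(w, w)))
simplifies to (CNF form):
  True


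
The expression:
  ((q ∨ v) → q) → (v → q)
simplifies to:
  True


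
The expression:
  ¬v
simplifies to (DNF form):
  ¬v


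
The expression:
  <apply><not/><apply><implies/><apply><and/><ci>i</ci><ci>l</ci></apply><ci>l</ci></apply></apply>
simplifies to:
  <false/>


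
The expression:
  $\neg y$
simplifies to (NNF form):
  $\neg y$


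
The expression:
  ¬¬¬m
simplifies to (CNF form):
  ¬m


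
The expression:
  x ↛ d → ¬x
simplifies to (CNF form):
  d ∨ ¬x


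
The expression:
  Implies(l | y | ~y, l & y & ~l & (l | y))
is never true.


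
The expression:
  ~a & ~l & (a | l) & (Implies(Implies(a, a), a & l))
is never true.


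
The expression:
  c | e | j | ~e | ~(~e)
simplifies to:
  True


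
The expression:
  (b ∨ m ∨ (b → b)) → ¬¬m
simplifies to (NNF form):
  m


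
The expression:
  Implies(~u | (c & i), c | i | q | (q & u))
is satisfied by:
  {i: True, q: True, c: True, u: True}
  {i: True, q: True, c: True, u: False}
  {i: True, q: True, u: True, c: False}
  {i: True, q: True, u: False, c: False}
  {i: True, c: True, u: True, q: False}
  {i: True, c: True, u: False, q: False}
  {i: True, c: False, u: True, q: False}
  {i: True, c: False, u: False, q: False}
  {q: True, c: True, u: True, i: False}
  {q: True, c: True, u: False, i: False}
  {q: True, u: True, c: False, i: False}
  {q: True, u: False, c: False, i: False}
  {c: True, u: True, q: False, i: False}
  {c: True, q: False, u: False, i: False}
  {u: True, q: False, c: False, i: False}


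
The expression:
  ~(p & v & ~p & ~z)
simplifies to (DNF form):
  True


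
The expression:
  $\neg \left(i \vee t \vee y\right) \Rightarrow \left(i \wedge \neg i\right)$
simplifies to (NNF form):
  $i \vee t \vee y$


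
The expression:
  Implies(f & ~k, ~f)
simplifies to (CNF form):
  k | ~f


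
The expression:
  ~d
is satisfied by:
  {d: False}


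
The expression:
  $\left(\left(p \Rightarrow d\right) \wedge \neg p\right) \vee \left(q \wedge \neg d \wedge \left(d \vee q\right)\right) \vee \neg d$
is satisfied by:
  {p: False, d: False}
  {d: True, p: False}
  {p: True, d: False}


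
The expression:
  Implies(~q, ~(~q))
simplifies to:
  q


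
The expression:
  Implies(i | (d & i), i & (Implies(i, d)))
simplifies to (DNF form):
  d | ~i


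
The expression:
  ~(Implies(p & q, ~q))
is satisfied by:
  {p: True, q: True}


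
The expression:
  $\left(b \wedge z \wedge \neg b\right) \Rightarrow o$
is always true.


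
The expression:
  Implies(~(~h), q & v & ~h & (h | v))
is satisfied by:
  {h: False}


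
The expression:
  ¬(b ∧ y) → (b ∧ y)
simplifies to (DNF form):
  b ∧ y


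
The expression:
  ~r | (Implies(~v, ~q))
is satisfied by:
  {v: True, r: False, q: False}
  {v: False, r: False, q: False}
  {q: True, v: True, r: False}
  {q: True, v: False, r: False}
  {r: True, v: True, q: False}
  {r: True, v: False, q: False}
  {r: True, q: True, v: True}


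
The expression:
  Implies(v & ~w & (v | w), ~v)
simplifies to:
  w | ~v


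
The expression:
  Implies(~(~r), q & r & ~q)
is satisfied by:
  {r: False}


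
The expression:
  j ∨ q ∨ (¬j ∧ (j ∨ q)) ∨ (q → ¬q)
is always true.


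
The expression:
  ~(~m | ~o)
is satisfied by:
  {m: True, o: True}


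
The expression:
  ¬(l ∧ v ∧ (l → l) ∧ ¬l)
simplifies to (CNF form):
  True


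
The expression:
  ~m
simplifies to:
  ~m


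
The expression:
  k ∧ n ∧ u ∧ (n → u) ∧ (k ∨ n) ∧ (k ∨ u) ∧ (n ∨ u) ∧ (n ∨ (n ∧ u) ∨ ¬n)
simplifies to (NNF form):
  k ∧ n ∧ u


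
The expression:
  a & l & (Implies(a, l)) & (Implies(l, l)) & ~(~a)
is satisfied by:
  {a: True, l: True}


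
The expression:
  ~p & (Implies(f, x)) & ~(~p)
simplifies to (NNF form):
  False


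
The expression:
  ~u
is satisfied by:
  {u: False}


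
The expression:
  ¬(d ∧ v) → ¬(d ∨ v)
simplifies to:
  (d ∧ v) ∨ (¬d ∧ ¬v)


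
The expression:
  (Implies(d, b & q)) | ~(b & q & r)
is always true.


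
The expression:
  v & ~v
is never true.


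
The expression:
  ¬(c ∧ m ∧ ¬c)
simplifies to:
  True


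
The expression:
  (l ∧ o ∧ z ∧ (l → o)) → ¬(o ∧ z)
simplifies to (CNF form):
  ¬l ∨ ¬o ∨ ¬z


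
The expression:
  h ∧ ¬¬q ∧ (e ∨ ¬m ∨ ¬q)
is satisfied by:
  {h: True, e: True, q: True, m: False}
  {h: True, q: True, m: False, e: False}
  {h: True, e: True, m: True, q: True}


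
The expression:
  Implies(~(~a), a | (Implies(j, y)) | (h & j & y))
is always true.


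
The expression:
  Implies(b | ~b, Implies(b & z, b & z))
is always true.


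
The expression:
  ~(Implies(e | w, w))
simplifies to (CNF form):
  e & ~w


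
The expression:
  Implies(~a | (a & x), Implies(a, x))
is always true.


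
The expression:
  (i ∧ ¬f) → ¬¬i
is always true.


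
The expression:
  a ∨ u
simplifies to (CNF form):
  a ∨ u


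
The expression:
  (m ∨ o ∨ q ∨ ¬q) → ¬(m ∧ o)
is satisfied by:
  {m: False, o: False}
  {o: True, m: False}
  {m: True, o: False}


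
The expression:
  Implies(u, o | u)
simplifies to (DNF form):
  True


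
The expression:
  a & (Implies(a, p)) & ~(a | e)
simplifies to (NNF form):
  False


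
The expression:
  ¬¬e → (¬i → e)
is always true.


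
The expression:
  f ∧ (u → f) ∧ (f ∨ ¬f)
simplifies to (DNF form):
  f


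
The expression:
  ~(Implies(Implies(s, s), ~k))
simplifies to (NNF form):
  k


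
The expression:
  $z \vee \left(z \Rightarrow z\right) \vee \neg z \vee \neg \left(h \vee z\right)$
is always true.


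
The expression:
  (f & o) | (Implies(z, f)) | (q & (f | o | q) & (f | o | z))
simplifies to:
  f | q | ~z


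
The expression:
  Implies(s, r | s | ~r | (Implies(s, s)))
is always true.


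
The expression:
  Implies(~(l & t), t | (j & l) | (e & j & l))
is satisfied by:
  {t: True, j: True, l: True}
  {t: True, j: True, l: False}
  {t: True, l: True, j: False}
  {t: True, l: False, j: False}
  {j: True, l: True, t: False}


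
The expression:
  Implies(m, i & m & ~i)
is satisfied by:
  {m: False}


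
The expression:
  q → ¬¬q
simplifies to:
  True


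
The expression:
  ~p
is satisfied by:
  {p: False}


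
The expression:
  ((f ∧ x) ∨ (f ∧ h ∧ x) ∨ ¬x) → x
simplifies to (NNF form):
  x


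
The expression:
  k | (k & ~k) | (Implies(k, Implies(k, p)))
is always true.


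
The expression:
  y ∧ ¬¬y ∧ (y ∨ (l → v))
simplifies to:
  y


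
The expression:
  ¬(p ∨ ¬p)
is never true.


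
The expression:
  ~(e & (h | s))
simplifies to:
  ~e | (~h & ~s)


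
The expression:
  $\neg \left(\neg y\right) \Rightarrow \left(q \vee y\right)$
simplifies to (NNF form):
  $\text{True}$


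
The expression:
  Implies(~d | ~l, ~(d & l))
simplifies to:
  True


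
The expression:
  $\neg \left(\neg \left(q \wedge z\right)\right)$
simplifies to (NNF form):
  $q \wedge z$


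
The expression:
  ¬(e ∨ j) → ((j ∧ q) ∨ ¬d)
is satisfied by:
  {e: True, j: True, d: False}
  {e: True, j: False, d: False}
  {j: True, e: False, d: False}
  {e: False, j: False, d: False}
  {d: True, e: True, j: True}
  {d: True, e: True, j: False}
  {d: True, j: True, e: False}


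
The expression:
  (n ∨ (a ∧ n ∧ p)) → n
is always true.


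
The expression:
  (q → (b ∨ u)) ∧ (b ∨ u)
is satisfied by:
  {b: True, u: True}
  {b: True, u: False}
  {u: True, b: False}


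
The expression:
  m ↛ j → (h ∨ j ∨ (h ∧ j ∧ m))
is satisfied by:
  {h: True, j: True, m: False}
  {h: True, j: False, m: False}
  {j: True, h: False, m: False}
  {h: False, j: False, m: False}
  {h: True, m: True, j: True}
  {h: True, m: True, j: False}
  {m: True, j: True, h: False}


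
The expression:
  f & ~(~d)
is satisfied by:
  {d: True, f: True}


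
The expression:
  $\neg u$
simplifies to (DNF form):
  $\neg u$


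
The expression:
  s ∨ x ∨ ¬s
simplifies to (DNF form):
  True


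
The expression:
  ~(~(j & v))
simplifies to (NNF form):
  j & v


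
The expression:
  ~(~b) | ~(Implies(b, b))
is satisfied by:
  {b: True}


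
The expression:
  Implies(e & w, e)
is always true.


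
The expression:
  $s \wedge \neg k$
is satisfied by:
  {s: True, k: False}


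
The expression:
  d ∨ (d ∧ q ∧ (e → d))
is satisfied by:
  {d: True}


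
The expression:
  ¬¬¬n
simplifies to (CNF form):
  ¬n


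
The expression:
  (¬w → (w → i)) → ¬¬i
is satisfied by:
  {i: True}


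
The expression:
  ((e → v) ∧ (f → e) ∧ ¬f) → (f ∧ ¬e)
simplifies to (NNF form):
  f ∨ (e ∧ ¬v)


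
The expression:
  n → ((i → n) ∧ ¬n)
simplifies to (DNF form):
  ¬n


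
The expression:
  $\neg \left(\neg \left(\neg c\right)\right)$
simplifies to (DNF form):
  $\neg c$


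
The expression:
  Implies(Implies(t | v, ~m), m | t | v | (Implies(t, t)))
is always true.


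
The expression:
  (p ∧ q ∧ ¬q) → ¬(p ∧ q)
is always true.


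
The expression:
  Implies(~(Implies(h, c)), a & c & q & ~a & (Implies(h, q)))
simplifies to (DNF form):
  c | ~h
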